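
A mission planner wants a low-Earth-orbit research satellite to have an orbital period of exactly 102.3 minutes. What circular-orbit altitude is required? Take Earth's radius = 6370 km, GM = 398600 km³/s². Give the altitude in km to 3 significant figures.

876 km

T = 102.3 min = 6138.0 s.
From T = 2π√(a³/μ): a = (μ T²/4π²)^(1/3) = (398600 × 6138.0² / 4π²)^(1/3) = 7246 km.
Altitude h = a − R = 7246 − 6370 = 876 km.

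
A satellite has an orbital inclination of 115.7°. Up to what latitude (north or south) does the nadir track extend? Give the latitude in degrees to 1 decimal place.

Retrograde orbit: the ground track reaches ±(180° − i) = ±(180 − 115.7) = ±64.3°.

64.3°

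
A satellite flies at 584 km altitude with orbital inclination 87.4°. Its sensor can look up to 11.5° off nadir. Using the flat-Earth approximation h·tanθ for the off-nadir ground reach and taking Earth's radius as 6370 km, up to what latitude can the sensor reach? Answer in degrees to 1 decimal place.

88.5°

For a prograde orbit the ground track reaches latitude ±i = ±87.4°.
Sensor half-swath on the ground ≈ 584·tan(11.5°) = 119 km = 1.07° of latitude.
Maximum observable latitude ≈ 87.4 + 1.07 = 88.5°.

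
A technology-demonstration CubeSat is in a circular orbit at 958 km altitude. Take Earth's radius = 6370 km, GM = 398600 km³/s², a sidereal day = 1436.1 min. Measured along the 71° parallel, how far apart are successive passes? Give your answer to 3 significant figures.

Semi-major axis a = 6370 + 958 = 7328 km. Period T = 2π√(a³/μ) = 2π√(7328³/398600) = 6242.9 s = 104.05 min.
Node shift per orbit = (6242.9/86166) × 360° = 26.08°.
Equatorial spacing = 26.08 × 111.2 km/° = 2900 km.
At 71° latitude, spacing = 2900 × cos(71°) = 944 km.

944 km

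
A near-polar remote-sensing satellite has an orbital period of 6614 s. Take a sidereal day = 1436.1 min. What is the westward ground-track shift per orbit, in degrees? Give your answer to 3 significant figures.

27.6°

During one orbit Earth rotates (6614.0 / 86166) × 360° = 27.63°.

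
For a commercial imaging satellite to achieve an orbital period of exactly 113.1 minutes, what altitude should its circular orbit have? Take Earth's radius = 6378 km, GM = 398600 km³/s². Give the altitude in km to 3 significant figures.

T = 113.1 min = 6786.0 s.
From T = 2π√(a³/μ): a = (μ T²/4π²)^(1/3) = (398600 × 6786.0² / 4π²)^(1/3) = 7747 km.
Altitude h = a − R = 7747 − 6378 = 1369 km.

1370 km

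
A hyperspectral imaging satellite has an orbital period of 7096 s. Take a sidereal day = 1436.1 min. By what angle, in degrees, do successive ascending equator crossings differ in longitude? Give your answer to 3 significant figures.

29.6°

During one orbit Earth rotates (7096.0 / 86166) × 360° = 29.65°.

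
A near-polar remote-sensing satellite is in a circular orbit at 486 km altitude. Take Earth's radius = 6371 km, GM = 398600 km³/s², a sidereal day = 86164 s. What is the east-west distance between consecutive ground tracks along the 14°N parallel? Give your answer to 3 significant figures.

2550 km

Semi-major axis a = 6371 + 486 = 6857 km. Period T = 2π√(a³/μ) = 2π√(6857³/398600) = 5650.8 s = 94.18 min.
Node shift per orbit = (5650.8/86164) × 360° = 23.61°.
Equatorial spacing = 23.61 × 111.2 km/° = 2625 km.
At 14° latitude, spacing = 2625 × cos(14°) = 2547 km.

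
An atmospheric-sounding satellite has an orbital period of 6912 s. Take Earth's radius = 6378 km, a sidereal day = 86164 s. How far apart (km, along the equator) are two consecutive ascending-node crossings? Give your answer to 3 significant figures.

During one orbit Earth rotates (6912.0 / 86164) × 360° = 28.88°.
At the equator that is 28.88° × (2π·6378/360) km/° = 28.88 × 111.3 = 3215 km.

3210 km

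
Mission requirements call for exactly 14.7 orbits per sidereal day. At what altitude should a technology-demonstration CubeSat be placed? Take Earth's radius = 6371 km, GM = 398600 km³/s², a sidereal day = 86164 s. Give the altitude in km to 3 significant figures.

Required period T = 86164 / 14.7 = 5861.5 s.
From T = 2π√(a³/μ): a = (μ T²/4π²)^(1/3) = (398600 × 5861.5² / 4π²)^(1/3) = 7026 km.
Altitude h = a − R = 7026 − 6371 = 655 km.

655 km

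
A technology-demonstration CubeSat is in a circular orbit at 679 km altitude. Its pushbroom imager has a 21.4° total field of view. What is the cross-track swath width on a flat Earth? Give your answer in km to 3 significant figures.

Half-angle = 21.4°/2 = 10.7°.
Swath width ≈ 2h·tan(θ/2) = 2 × 679 × tan(10.7°) = 256.6 km.

257 km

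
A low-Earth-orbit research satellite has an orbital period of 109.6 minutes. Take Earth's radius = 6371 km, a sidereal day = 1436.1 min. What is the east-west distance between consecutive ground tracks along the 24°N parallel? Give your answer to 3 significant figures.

2790 km

T = 109.6 min = 6576.0 s.
Node shift per orbit = (6576.0/86166) × 360° = 27.47°.
Equatorial spacing = 27.47 × 111.2 km/° = 3055 km.
At 24° latitude, spacing = 3055 × cos(24°) = 2791 km.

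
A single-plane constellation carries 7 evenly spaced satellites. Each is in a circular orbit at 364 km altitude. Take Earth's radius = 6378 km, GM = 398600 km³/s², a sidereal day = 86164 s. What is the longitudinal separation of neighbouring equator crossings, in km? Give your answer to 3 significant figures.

366 km

Semi-major axis a = 6378 + 364 = 6742 km. Period T = 2π√(a³/μ) = 2π√(6742³/398600) = 5509.3 s = 91.82 min.
Single-satellite node shift = (5509.3/86164) × 360° = 23.02°.
With 7 satellites evenly phased, successive equator crossings are 23.02/7 = 3.288° apart.
That is 3.288 × 111.3 = 366 km at the equator.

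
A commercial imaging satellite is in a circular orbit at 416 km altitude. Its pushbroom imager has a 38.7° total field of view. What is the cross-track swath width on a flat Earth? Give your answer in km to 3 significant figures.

Half-angle = 38.7°/2 = 19.35°.
Swath width ≈ 2h·tan(θ/2) = 2 × 416 × tan(19.35°) = 292.2 km.

292 km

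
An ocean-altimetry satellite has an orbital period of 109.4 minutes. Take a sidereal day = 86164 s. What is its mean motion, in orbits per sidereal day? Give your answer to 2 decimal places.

13.13

T = 109.4 min = 6564.0 s.
Orbits per sidereal day = 86164 / 6564.0 = 13.127.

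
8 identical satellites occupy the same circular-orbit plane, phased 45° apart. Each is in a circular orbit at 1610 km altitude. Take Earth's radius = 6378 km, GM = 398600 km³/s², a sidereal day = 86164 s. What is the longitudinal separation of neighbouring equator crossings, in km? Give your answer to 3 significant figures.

Semi-major axis a = 6378 + 1610 = 7988 km. Period T = 2π√(a³/μ) = 2π√(7988³/398600) = 7105.1 s = 118.42 min.
Single-satellite node shift = (7105.1/86164) × 360° = 29.69°.
With 8 satellites evenly phased, successive equator crossings are 29.69/8 = 3.711° apart.
That is 3.711 × 111.3 = 413 km at the equator.

413 km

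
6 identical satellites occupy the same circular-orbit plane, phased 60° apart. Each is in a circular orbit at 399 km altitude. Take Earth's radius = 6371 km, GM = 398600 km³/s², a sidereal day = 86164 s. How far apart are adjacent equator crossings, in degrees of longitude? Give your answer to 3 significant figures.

3.86°

Semi-major axis a = 6371 + 399 = 6770 km. Period T = 2π√(a³/μ) = 2π√(6770³/398600) = 5543.6 s = 92.39 min.
Single-satellite node shift = (5543.6/86164) × 360° = 23.16°.
With 6 satellites evenly phased, successive equator crossings are 23.16/6 = 3.860° apart.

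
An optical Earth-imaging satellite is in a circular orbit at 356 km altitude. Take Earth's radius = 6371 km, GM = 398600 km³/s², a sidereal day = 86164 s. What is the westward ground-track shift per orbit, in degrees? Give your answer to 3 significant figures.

Semi-major axis a = 6371 + 356 = 6727 km. Period T = 2π√(a³/μ) = 2π√(6727³/398600) = 5490.9 s = 91.51 min.
During one orbit Earth rotates (5490.9 / 86164) × 360° = 22.94°.

22.9°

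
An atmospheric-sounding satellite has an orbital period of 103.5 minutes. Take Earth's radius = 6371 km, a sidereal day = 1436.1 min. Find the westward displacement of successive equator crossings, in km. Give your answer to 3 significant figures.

T = 103.5 min = 6210.0 s.
During one orbit Earth rotates (6210.0 / 86166) × 360° = 25.95°.
At the equator that is 25.95° × (2π·6371/360) km/° = 25.95 × 111.2 = 2885 km.

2880 km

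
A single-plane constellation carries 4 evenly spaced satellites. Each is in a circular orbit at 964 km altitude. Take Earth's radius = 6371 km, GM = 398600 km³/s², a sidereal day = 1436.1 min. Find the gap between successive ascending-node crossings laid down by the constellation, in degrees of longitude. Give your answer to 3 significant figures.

6.53°

Semi-major axis a = 6371 + 964 = 7335 km. Period T = 2π√(a³/μ) = 2π√(7335³/398600) = 6251.9 s = 104.20 min.
Single-satellite node shift = (6251.9/86166) × 360° = 26.12°.
With 4 satellites evenly phased, successive equator crossings are 26.12/4 = 6.530° apart.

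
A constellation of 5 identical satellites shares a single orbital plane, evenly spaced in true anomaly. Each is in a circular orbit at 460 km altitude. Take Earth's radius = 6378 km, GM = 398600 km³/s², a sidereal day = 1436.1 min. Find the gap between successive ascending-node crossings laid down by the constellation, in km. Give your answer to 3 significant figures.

Semi-major axis a = 6378 + 460 = 6838 km. Period T = 2π√(a³/μ) = 2π√(6838³/398600) = 5627.4 s = 93.79 min.
Single-satellite node shift = (5627.4/86166) × 360° = 23.51°.
With 5 satellites evenly phased, successive equator crossings are 23.51/5 = 4.702° apart.
That is 4.702 × 111.3 = 523 km at the equator.

523 km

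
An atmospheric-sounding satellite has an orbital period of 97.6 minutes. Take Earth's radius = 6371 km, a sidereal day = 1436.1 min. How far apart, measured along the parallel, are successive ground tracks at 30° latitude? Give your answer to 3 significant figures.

2360 km

T = 97.6 min = 5856.0 s.
Node shift per orbit = (5856.0/86166) × 360° = 24.47°.
Equatorial spacing = 24.47 × 111.2 km/° = 2721 km.
At 30° latitude, spacing = 2721 × cos(30°) = 2356 km.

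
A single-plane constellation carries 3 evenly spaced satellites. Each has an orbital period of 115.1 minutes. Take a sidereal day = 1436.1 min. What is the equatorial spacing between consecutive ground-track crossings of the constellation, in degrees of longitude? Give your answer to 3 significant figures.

9.62°

T = 115.1 min = 6906.0 s.
Single-satellite node shift = (6906.0/86166) × 360° = 28.85°.
With 3 satellites evenly phased, successive equator crossings are 28.85/3 = 9.618° apart.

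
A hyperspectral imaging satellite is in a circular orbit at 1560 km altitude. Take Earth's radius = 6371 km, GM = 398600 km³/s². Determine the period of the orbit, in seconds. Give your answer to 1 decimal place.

Semi-major axis a = 6371 + 1560 = 7931 km. Period T = 2π√(a³/μ) = 2π√(7931³/398600) = 7029.2 s = 117.15 min.

7029.2 seconds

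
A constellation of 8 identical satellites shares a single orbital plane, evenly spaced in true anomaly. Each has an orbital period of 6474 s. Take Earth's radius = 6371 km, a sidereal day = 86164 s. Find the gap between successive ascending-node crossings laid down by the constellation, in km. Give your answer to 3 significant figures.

Single-satellite node shift = (6474.0/86164) × 360° = 27.05°.
With 8 satellites evenly phased, successive equator crossings are 27.05/8 = 3.381° apart.
That is 3.381 × 111.2 = 376 km at the equator.

376 km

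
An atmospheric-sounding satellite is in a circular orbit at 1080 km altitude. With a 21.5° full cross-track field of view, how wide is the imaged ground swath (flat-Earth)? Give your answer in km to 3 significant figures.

410 km

Half-angle = 21.5°/2 = 10.75°.
Swath width ≈ 2h·tan(θ/2) = 2 × 1080 × tan(10.75°) = 410.1 km.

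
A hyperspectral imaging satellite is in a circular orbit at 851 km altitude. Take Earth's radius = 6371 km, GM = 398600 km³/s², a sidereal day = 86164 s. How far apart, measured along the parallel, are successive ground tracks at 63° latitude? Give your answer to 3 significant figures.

1290 km

Semi-major axis a = 6371 + 851 = 7222 km. Period T = 2π√(a³/μ) = 2π√(7222³/398600) = 6108.0 s = 101.80 min.
Node shift per orbit = (6108.0/86164) × 360° = 25.52°.
Equatorial spacing = 25.52 × 111.2 km/° = 2838 km.
At 63° latitude, spacing = 2838 × cos(63°) = 1288 km.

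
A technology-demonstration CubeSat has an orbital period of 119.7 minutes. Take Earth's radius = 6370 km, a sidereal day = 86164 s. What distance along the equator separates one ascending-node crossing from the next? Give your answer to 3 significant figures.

T = 119.7 min = 7182.0 s.
During one orbit Earth rotates (7182.0 / 86164) × 360° = 30.01°.
At the equator that is 30.01° × (2π·6370/360) km/° = 30.01 × 111.2 = 3336 km.

3340 km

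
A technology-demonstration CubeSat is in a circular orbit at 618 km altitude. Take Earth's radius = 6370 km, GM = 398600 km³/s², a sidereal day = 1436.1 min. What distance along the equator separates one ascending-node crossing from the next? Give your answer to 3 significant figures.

Semi-major axis a = 6370 + 618 = 6988 km. Period T = 2π√(a³/μ) = 2π√(6988³/398600) = 5813.5 s = 96.89 min.
During one orbit Earth rotates (5813.5 / 86166) × 360° = 24.29°.
At the equator that is 24.29° × (2π·6370/360) km/° = 24.29 × 111.2 = 2700 km.

2700 km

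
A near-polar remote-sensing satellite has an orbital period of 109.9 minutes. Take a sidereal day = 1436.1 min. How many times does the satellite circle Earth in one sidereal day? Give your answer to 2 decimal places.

T = 109.9 min = 6594.0 s.
Orbits per sidereal day = 86166 / 6594.0 = 13.067.

13.07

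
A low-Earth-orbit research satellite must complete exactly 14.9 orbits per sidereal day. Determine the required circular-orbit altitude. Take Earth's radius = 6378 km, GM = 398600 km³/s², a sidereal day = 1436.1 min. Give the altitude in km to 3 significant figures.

Required period T = 86166 / 14.9 = 5783.0 s.
From T = 2π√(a³/μ): a = (μ T²/4π²)^(1/3) = (398600 × 5783.0² / 4π²)^(1/3) = 6963 km.
Altitude h = a − R = 6963 − 6378 = 585 km.

585 km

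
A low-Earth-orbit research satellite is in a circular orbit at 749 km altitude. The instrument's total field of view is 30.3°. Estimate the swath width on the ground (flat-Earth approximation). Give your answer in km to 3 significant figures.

406 km

Half-angle = 30.3°/2 = 15.15°.
Swath width ≈ 2h·tan(θ/2) = 2 × 749 × tan(15.15°) = 405.6 km.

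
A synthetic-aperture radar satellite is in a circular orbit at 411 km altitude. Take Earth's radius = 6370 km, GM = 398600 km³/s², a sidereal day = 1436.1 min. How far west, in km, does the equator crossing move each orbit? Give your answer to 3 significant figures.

Semi-major axis a = 6370 + 411 = 6781 km. Period T = 2π√(a³/μ) = 2π√(6781³/398600) = 5557.1 s = 92.62 min.
During one orbit Earth rotates (5557.1 / 86166) × 360° = 23.22°.
At the equator that is 23.22° × (2π·6370/360) km/° = 23.22 × 111.2 = 2581 km.

2580 km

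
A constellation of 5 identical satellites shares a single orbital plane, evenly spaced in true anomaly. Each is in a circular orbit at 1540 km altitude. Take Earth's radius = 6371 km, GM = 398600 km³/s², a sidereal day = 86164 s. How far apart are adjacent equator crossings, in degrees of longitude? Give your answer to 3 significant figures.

5.85°

Semi-major axis a = 6371 + 1540 = 7911 km. Period T = 2π√(a³/μ) = 2π√(7911³/398600) = 7002.6 s = 116.71 min.
Single-satellite node shift = (7002.6/86164) × 360° = 29.26°.
With 5 satellites evenly phased, successive equator crossings are 29.26/5 = 5.851° apart.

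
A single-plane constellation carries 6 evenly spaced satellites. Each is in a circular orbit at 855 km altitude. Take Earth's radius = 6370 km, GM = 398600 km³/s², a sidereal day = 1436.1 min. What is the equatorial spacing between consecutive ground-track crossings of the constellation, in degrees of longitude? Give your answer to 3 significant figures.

Semi-major axis a = 6370 + 855 = 7225 km. Period T = 2π√(a³/μ) = 2π√(7225³/398600) = 6111.8 s = 101.86 min.
Single-satellite node shift = (6111.8/86166) × 360° = 25.53°.
With 6 satellites evenly phased, successive equator crossings are 25.53/6 = 4.256° apart.

4.26°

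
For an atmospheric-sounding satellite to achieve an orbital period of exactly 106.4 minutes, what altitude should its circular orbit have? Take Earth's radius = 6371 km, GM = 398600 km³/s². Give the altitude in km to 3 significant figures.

T = 106.4 min = 6384.0 s.
From T = 2π√(a³/μ): a = (μ T²/4π²)^(1/3) = (398600 × 6384.0² / 4π²)^(1/3) = 7438 km.
Altitude h = a − R = 7438 − 6371 = 1067 km.

1070 km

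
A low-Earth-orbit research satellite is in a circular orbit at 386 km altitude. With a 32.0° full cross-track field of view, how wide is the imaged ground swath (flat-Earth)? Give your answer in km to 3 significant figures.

221 km

Half-angle = 32.0°/2 = 16°.
Swath width ≈ 2h·tan(θ/2) = 2 × 386 × tan(16°) = 221.4 km.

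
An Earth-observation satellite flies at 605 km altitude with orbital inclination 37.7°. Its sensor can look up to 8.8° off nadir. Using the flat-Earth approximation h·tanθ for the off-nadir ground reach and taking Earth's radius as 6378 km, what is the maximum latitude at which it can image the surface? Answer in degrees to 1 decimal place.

38.5°

For a prograde orbit the ground track reaches latitude ±i = ±37.7°.
Sensor half-swath on the ground ≈ 605·tan(8.8°) = 94 km = 0.84° of latitude.
Maximum observable latitude ≈ 37.7 + 0.84 = 38.5°.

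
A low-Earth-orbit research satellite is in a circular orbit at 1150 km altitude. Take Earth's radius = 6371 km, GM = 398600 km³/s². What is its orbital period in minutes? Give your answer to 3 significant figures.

108 min

Semi-major axis a = 6371 + 1150 = 7521 km. Period T = 2π√(a³/μ) = 2π√(7521³/398600) = 6491.2 s = 108.19 min.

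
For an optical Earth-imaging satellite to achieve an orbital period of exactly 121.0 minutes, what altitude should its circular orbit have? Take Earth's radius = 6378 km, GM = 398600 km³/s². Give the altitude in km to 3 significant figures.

1730 km

T = 121.0 min = 7260.0 s.
From T = 2π√(a³/μ): a = (μ T²/4π²)^(1/3) = (398600 × 7260.0² / 4π²)^(1/3) = 8104 km.
Altitude h = a − R = 8104 − 6378 = 1726 km.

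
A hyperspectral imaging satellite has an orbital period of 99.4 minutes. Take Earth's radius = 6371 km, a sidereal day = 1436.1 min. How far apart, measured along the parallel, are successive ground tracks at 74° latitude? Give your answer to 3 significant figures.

764 km

T = 99.4 min = 5964.0 s.
Node shift per orbit = (5964.0/86166) × 360° = 24.92°.
Equatorial spacing = 24.92 × 111.2 km/° = 2771 km.
At 74° latitude, spacing = 2771 × cos(74°) = 764 km.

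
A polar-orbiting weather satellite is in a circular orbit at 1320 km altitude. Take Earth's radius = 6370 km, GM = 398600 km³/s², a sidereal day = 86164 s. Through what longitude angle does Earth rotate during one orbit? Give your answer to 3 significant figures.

28.0°

Semi-major axis a = 6370 + 1320 = 7690 km. Period T = 2π√(a³/μ) = 2π√(7690³/398600) = 6711.2 s = 111.85 min.
During one orbit Earth rotates (6711.2 / 86164) × 360° = 28.04°.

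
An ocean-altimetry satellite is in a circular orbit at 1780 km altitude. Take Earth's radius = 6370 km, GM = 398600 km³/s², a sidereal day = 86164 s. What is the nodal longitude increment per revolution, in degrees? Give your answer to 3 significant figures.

Semi-major axis a = 6370 + 1780 = 8150 km. Period T = 2π√(a³/μ) = 2π√(8150³/398600) = 7322.3 s = 122.04 min.
During one orbit Earth rotates (7322.3 / 86164) × 360° = 30.59°.

30.6°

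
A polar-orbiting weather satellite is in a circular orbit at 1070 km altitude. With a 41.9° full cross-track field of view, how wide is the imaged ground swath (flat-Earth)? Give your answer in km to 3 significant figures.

819 km

Half-angle = 41.9°/2 = 20.95°.
Swath width ≈ 2h·tan(θ/2) = 2 × 1070 × tan(20.95°) = 819.3 km.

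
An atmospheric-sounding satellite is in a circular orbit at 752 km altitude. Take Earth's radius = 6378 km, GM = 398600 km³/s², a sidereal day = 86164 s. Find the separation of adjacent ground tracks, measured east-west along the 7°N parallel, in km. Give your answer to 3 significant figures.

2770 km

Semi-major axis a = 6378 + 752 = 7130 km. Period T = 2π√(a³/μ) = 2π√(7130³/398600) = 5991.6 s = 99.86 min.
Node shift per orbit = (5991.6/86164) × 360° = 25.03°.
Equatorial spacing = 25.03 × 111.3 km/° = 2787 km.
At 7° latitude, spacing = 2787 × cos(7°) = 2766 km.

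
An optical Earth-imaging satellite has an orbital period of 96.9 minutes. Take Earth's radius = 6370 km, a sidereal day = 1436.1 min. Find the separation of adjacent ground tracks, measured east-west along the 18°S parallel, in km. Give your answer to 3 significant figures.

2570 km

T = 96.9 min = 5814.0 s.
Node shift per orbit = (5814.0/86166) × 360° = 24.29°.
Equatorial spacing = 24.29 × 111.2 km/° = 2701 km.
At 18° latitude, spacing = 2701 × cos(18°) = 2568 km.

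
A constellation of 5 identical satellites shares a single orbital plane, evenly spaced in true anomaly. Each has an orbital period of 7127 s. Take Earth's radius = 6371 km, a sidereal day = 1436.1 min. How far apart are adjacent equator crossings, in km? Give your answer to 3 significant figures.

Single-satellite node shift = (7127.0/86166) × 360° = 29.78°.
With 5 satellites evenly phased, successive equator crossings are 29.78/5 = 5.955° apart.
That is 5.955 × 111.2 = 662 km at the equator.

662 km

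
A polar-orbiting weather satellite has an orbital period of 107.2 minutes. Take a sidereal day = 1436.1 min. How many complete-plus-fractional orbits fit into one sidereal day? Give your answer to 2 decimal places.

13.40

T = 107.2 min = 6432.0 s.
Orbits per sidereal day = 86166 / 6432.0 = 13.396.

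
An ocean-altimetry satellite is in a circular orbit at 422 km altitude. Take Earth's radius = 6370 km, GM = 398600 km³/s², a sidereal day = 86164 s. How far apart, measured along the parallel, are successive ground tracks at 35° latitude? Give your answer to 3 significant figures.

Semi-major axis a = 6370 + 422 = 6792 km. Period T = 2π√(a³/μ) = 2π√(6792³/398600) = 5570.7 s = 92.84 min.
Node shift per orbit = (5570.7/86164) × 360° = 23.27°.
Equatorial spacing = 23.27 × 111.2 km/° = 2588 km.
At 35° latitude, spacing = 2588 × cos(35°) = 2120 km.

2120 km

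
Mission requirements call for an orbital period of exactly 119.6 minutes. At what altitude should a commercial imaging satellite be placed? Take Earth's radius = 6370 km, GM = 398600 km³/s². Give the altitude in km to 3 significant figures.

1670 km

T = 119.6 min = 7176.0 s.
From T = 2π√(a³/μ): a = (μ T²/4π²)^(1/3) = (398600 × 7176.0² / 4π²)^(1/3) = 8041 km.
Altitude h = a − R = 8041 − 6370 = 1671 km.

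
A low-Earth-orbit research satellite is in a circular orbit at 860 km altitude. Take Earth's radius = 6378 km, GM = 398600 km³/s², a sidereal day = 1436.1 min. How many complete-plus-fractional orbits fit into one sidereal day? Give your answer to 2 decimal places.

Semi-major axis a = 6378 + 860 = 7238 km. Period T = 2π√(a³/μ) = 2π√(7238³/398600) = 6128.3 s = 102.14 min.
Orbits per sidereal day = 86166 / 6128.3 = 14.060.

14.06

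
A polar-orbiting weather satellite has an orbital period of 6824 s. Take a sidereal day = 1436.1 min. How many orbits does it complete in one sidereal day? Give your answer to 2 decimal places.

Orbits per sidereal day = 86166 / 6824.0 = 12.627.

12.63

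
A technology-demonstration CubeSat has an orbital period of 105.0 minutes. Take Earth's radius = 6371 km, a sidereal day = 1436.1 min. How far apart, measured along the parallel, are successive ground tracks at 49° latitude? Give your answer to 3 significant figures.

T = 105.0 min = 6300.0 s.
Node shift per orbit = (6300.0/86166) × 360° = 26.32°.
Equatorial spacing = 26.32 × 111.2 km/° = 2927 km.
At 49° latitude, spacing = 2927 × cos(49°) = 1920 km.

1920 km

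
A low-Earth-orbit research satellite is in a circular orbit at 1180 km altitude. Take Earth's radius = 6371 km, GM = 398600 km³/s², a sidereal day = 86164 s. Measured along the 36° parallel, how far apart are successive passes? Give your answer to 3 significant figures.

2450 km

Semi-major axis a = 6371 + 1180 = 7551 km. Period T = 2π√(a³/μ) = 2π√(7551³/398600) = 6530.1 s = 108.83 min.
Node shift per orbit = (6530.1/86164) × 360° = 27.28°.
Equatorial spacing = 27.28 × 111.2 km/° = 3034 km.
At 36° latitude, spacing = 3034 × cos(36°) = 2454 km.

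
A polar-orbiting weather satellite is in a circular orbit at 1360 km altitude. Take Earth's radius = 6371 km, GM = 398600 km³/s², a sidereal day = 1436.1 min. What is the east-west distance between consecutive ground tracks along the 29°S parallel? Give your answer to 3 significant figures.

Semi-major axis a = 6371 + 1360 = 7731 km. Period T = 2π√(a³/μ) = 2π√(7731³/398600) = 6765.0 s = 112.75 min.
Node shift per orbit = (6765.0/86166) × 360° = 28.26°.
Equatorial spacing = 28.26 × 111.2 km/° = 3143 km.
At 29° latitude, spacing = 3143 × cos(29°) = 2749 km.

2750 km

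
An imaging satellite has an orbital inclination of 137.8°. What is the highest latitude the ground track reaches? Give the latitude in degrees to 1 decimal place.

Retrograde orbit: the ground track reaches ±(180° − i) = ±(180 − 137.8) = ±42.2°.

42.2°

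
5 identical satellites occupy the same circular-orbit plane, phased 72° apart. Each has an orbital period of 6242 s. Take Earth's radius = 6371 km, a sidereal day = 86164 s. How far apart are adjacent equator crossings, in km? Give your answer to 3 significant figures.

Single-satellite node shift = (6242.0/86164) × 360° = 26.08°.
With 5 satellites evenly phased, successive equator crossings are 26.08/5 = 5.216° apart.
That is 5.216 × 111.2 = 580 km at the equator.

580 km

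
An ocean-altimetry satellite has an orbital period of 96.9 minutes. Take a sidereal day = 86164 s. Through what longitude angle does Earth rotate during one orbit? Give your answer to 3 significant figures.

24.3°

T = 96.9 min = 5814.0 s.
During one orbit Earth rotates (5814.0 / 86164) × 360° = 24.29°.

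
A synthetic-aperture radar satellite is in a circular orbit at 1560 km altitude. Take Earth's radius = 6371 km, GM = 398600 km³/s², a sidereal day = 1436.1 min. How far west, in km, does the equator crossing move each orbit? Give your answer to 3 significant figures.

Semi-major axis a = 6371 + 1560 = 7931 km. Period T = 2π√(a³/μ) = 2π√(7931³/398600) = 7029.2 s = 117.15 min.
During one orbit Earth rotates (7029.2 / 86166) × 360° = 29.37°.
At the equator that is 29.37° × (2π·6371/360) km/° = 29.37 × 111.2 = 3266 km.

3270 km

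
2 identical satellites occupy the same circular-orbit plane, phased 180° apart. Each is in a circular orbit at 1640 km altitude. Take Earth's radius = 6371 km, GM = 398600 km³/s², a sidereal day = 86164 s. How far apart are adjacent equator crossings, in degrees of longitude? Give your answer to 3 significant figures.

Semi-major axis a = 6371 + 1640 = 8011 km. Period T = 2π√(a³/μ) = 2π√(8011³/398600) = 7135.8 s = 118.93 min.
Single-satellite node shift = (7135.8/86164) × 360° = 29.81°.
With 2 satellites evenly phased, successive equator crossings are 29.81/2 = 14.907° apart.

14.9°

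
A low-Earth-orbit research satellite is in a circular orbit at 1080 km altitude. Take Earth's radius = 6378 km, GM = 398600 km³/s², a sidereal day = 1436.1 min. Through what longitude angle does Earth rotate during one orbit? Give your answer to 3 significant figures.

26.8°

Semi-major axis a = 6378 + 1080 = 7458 km. Period T = 2π√(a³/μ) = 2π√(7458³/398600) = 6409.8 s = 106.83 min.
During one orbit Earth rotates (6409.8 / 86166) × 360° = 26.78°.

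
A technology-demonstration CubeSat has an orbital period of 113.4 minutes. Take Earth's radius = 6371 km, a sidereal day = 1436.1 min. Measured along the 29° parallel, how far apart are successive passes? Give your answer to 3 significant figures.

2760 km

T = 113.4 min = 6804.0 s.
Node shift per orbit = (6804.0/86166) × 360° = 28.43°.
Equatorial spacing = 28.43 × 111.2 km/° = 3161 km.
At 29° latitude, spacing = 3161 × cos(29°) = 2765 km.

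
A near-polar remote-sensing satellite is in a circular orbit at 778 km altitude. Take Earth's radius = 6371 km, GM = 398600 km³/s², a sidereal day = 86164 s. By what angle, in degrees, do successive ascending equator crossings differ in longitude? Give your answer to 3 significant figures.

25.1°

Semi-major axis a = 6371 + 778 = 7149 km. Period T = 2π√(a³/μ) = 2π√(7149³/398600) = 6015.6 s = 100.26 min.
During one orbit Earth rotates (6015.6 / 86164) × 360° = 25.13°.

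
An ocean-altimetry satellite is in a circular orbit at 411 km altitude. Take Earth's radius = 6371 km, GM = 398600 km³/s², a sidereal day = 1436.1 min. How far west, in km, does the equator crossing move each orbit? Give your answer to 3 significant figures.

Semi-major axis a = 6371 + 411 = 6782 km. Period T = 2π√(a³/μ) = 2π√(6782³/398600) = 5558.4 s = 92.64 min.
During one orbit Earth rotates (5558.4 / 86166) × 360° = 23.22°.
At the equator that is 23.22° × (2π·6371/360) km/° = 23.22 × 111.2 = 2582 km.

2580 km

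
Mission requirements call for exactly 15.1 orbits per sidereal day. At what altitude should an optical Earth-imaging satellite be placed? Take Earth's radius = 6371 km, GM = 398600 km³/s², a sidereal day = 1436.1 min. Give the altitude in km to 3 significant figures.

531 km

Required period T = 86166 / 15.1 = 5706.4 s.
From T = 2π√(a³/μ): a = (μ T²/4π²)^(1/3) = (398600 × 5706.4² / 4π²)^(1/3) = 6902 km.
Altitude h = a − R = 6902 − 6371 = 531 km.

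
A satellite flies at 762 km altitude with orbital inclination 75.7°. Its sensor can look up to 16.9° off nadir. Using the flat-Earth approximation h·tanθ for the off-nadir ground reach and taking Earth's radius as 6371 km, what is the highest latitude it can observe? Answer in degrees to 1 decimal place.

77.8°

For a prograde orbit the ground track reaches latitude ±i = ±75.7°.
Sensor half-swath on the ground ≈ 762·tan(16.9°) = 232 km = 2.08° of latitude.
Maximum observable latitude ≈ 75.7 + 2.08 = 77.8°.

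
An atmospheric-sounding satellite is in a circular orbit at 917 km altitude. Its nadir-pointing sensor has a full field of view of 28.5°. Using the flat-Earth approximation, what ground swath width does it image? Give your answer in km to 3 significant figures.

Half-angle = 28.5°/2 = 14.25°.
Swath width ≈ 2h·tan(θ/2) = 2 × 917 × tan(14.25°) = 465.8 km.

466 km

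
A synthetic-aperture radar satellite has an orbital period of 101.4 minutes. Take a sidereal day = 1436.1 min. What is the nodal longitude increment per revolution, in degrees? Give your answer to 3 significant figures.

T = 101.4 min = 6084.0 s.
During one orbit Earth rotates (6084.0 / 86166) × 360° = 25.42°.

25.4°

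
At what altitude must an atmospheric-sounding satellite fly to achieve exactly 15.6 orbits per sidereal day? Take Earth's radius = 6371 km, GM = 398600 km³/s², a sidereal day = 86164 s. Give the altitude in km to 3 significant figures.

382 km

Required period T = 86164 / 15.6 = 5523.3 s.
From T = 2π√(a³/μ): a = (μ T²/4π²)^(1/3) = (398600 × 5523.3² / 4π²)^(1/3) = 6753 km.
Altitude h = a − R = 6753 − 6371 = 382 km.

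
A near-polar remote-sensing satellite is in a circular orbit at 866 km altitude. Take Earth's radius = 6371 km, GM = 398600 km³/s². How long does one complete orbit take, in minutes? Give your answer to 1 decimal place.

102.1 min

Semi-major axis a = 6371 + 866 = 7237 km. Period T = 2π√(a³/μ) = 2π√(7237³/398600) = 6127.0 s = 102.12 min.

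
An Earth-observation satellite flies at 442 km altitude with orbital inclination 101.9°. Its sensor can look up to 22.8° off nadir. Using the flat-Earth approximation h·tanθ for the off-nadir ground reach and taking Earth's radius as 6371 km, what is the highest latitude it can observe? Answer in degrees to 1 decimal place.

79.8°

Retrograde orbit: the ground track reaches ±(180° − i) = ±(180 − 101.9) = ±78.1°.
Sensor half-swath on the ground ≈ 442·tan(22.8°) = 186 km = 1.67° of latitude.
Maximum observable latitude ≈ 78.1 + 1.67 = 79.8°.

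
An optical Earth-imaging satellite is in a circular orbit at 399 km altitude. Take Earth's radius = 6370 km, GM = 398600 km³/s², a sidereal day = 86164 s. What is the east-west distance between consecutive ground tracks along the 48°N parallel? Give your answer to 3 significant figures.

1720 km

Semi-major axis a = 6370 + 399 = 6769 km. Period T = 2π√(a³/μ) = 2π√(6769³/398600) = 5542.4 s = 92.37 min.
Node shift per orbit = (5542.4/86164) × 360° = 23.16°.
Equatorial spacing = 23.16 × 111.2 km/° = 2574 km.
At 48° latitude, spacing = 2574 × cos(48°) = 1723 km.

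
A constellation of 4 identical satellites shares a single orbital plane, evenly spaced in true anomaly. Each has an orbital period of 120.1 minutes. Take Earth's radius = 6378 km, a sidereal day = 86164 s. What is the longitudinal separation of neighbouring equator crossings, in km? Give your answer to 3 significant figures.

T = 120.1 min = 7206.0 s.
Single-satellite node shift = (7206.0/86164) × 360° = 30.11°.
With 4 satellites evenly phased, successive equator crossings are 30.11/4 = 7.527° apart.
That is 7.527 × 111.3 = 838 km at the equator.

838 km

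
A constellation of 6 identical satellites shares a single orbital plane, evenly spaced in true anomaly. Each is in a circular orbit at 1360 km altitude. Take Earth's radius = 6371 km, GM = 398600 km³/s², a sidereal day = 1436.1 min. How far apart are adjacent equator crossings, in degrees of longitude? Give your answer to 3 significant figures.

4.71°

Semi-major axis a = 6371 + 1360 = 7731 km. Period T = 2π√(a³/μ) = 2π√(7731³/398600) = 6765.0 s = 112.75 min.
Single-satellite node shift = (6765.0/86166) × 360° = 28.26°.
With 6 satellites evenly phased, successive equator crossings are 28.26/6 = 4.711° apart.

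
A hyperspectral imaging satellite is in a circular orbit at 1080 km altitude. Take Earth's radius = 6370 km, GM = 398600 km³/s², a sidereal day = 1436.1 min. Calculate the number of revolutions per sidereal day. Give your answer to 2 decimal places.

Semi-major axis a = 6370 + 1080 = 7450 km. Period T = 2π√(a³/μ) = 2π√(7450³/398600) = 6399.5 s = 106.66 min.
Orbits per sidereal day = 86166 / 6399.5 = 13.465.

13.46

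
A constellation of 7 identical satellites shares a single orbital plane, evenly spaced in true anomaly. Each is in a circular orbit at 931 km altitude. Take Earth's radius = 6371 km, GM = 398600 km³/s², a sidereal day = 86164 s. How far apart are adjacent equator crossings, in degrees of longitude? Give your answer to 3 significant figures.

3.71°

Semi-major axis a = 6371 + 931 = 7302 km. Period T = 2π√(a³/μ) = 2π√(7302³/398600) = 6209.7 s = 103.50 min.
Single-satellite node shift = (6209.7/86164) × 360° = 25.94°.
With 7 satellites evenly phased, successive equator crossings are 25.94/7 = 3.706° apart.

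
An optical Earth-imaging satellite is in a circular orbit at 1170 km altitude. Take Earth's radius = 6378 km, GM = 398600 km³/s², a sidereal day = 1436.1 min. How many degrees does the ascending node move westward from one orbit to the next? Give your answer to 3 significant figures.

Semi-major axis a = 6378 + 1170 = 7548 km. Period T = 2π√(a³/μ) = 2π√(7548³/398600) = 6526.2 s = 108.77 min.
During one orbit Earth rotates (6526.2 / 86166) × 360° = 27.27°.

27.3°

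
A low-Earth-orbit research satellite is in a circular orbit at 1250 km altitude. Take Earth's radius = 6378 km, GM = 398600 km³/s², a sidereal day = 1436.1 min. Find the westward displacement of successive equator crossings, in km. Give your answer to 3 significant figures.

3080 km

Semi-major axis a = 6378 + 1250 = 7628 km. Period T = 2π√(a³/μ) = 2π√(7628³/398600) = 6630.2 s = 110.50 min.
During one orbit Earth rotates (6630.2 / 86166) × 360° = 27.70°.
At the equator that is 27.70° × (2π·6378/360) km/° = 27.70 × 111.3 = 3084 km.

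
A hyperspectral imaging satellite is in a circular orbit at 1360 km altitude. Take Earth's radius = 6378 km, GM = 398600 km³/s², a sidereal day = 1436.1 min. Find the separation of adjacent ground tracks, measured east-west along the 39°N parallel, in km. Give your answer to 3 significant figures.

2450 km

Semi-major axis a = 6378 + 1360 = 7738 km. Period T = 2π√(a³/μ) = 2π√(7738³/398600) = 6774.1 s = 112.90 min.
Node shift per orbit = (6774.1/86166) × 360° = 28.30°.
Equatorial spacing = 28.30 × 111.3 km/° = 3151 km.
At 39° latitude, spacing = 3151 × cos(39°) = 2448 km.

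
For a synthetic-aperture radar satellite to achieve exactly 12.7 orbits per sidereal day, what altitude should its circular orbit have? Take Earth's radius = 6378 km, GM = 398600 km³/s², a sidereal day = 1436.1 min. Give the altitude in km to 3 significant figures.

1370 km

Required period T = 86166 / 12.7 = 6784.7 s.
From T = 2π√(a³/μ): a = (μ T²/4π²)^(1/3) = (398600 × 6784.7² / 4π²)^(1/3) = 7746 km.
Altitude h = a − R = 7746 − 6378 = 1368 km.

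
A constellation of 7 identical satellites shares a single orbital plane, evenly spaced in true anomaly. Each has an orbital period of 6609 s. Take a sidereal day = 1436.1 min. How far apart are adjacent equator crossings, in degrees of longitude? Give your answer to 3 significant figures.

Single-satellite node shift = (6609.0/86166) × 360° = 27.61°.
With 7 satellites evenly phased, successive equator crossings are 27.61/7 = 3.945° apart.

3.94°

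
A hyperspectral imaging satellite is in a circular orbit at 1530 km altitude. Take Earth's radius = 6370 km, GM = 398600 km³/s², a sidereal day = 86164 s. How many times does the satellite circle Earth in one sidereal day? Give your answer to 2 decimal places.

Semi-major axis a = 6370 + 1530 = 7900 km. Period T = 2π√(a³/μ) = 2π√(7900³/398600) = 6988.0 s = 116.47 min.
Orbits per sidereal day = 86164 / 6988.0 = 12.330.

12.33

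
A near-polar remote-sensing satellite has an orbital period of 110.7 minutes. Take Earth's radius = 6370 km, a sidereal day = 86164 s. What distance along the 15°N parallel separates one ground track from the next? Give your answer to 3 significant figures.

2980 km

T = 110.7 min = 6642.0 s.
Node shift per orbit = (6642.0/86164) × 360° = 27.75°.
Equatorial spacing = 27.75 × 111.2 km/° = 3085 km.
At 15° latitude, spacing = 3085 × cos(15°) = 2980 km.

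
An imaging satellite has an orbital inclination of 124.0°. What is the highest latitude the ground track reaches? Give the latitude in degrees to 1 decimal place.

Retrograde orbit: the ground track reaches ±(180° − i) = ±(180 − 124.0) = ±56.0°.

56.0°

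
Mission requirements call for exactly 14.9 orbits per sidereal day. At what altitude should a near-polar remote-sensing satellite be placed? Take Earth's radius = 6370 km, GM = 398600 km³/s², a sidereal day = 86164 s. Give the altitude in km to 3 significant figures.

Required period T = 86164 / 14.9 = 5782.8 s.
From T = 2π√(a³/μ): a = (μ T²/4π²)^(1/3) = (398600 × 5782.8² / 4π²)^(1/3) = 6963 km.
Altitude h = a − R = 6963 − 6370 = 593 km.

593 km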